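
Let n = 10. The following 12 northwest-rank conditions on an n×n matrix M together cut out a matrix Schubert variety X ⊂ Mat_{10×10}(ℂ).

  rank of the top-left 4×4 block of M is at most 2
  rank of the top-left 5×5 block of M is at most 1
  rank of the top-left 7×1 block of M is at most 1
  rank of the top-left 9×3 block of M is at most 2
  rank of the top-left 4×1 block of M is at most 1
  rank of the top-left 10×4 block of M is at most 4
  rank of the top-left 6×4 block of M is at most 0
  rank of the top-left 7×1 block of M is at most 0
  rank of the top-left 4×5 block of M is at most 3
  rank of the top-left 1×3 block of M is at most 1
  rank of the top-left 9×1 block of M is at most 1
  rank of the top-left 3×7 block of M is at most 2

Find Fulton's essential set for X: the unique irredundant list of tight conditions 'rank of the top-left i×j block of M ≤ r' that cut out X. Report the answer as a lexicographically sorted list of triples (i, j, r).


Computing R[i][j] = min implied NW-rank bound (n=10, 12 conditions):

  row 1: 0  0  0  0  1  1  1  1  1  1
  row 2: 0  0  0  0  1  2  2  2  2  2
  row 3: 0  0  0  0  1  2  2  3  3  3
  row 4: 0  0  0  0  1  2  3  4  4  4
  row 5: 0  0  0  0  1  2  3  4  5  5
  row 6: 0  0  0  0  1  2  3  4  5  6
  row 7: 0  1  1  1  2  3  4  5  6  7
  row 8: 1  2  2  2  3  4  5  6  7  8
  row 9: 1  2  2  3  4  5  6  7  8  9
  row 10: 1  2  3  4  5  6  7  8  9  10

the unique w with this rank table is (5, 6, 8, 7, 9, 10, 2, 1, 4, 3).

D(w) has 27 cells with 4 SE-corners; essential set:

[(3, 7, 2), (6, 4, 0), (7, 1, 0), (9, 3, 2)]


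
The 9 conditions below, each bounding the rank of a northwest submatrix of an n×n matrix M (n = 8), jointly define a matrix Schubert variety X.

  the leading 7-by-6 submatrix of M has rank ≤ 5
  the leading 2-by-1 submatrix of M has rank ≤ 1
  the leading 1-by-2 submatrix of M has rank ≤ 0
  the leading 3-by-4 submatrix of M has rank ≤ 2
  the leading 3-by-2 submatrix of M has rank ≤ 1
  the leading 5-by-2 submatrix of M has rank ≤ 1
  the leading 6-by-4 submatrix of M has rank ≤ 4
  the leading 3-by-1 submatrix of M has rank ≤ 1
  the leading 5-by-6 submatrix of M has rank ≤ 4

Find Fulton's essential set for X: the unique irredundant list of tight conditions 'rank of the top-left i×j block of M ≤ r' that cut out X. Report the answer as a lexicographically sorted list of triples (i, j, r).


Rank table r_w(8×8) implied by the 9 constraints:

  R[1]: 0, 0, 1, 1, 1, 1, 1, 1
  R[2]: 1, 1, 2, 2, 2, 2, 2, 2
  R[3]: 1, 1, 2, 2, 3, 3, 3, 3
  R[4]: 1, 1, 2, 3, 4, 4, 4, 4
  R[5]: 1, 1, 2, 3, 4, 4, 5, 5
  R[6]: 1, 2, 3, 4, 5, 5, 6, 6
  R[7]: 1, 2, 3, 4, 5, 5, 6, 7
  R[8]: 1, 2, 3, 4, 5, 6, 7, 8

second differences of R give the permutation w = (3, 1, 5, 4, 7, 2, 8, 6).

5 SE-corners of the 8-cell Rothe diagram give Ess(w):

[(1, 2, 0), (3, 4, 2), (5, 2, 1), (5, 6, 4), (7, 6, 5)]


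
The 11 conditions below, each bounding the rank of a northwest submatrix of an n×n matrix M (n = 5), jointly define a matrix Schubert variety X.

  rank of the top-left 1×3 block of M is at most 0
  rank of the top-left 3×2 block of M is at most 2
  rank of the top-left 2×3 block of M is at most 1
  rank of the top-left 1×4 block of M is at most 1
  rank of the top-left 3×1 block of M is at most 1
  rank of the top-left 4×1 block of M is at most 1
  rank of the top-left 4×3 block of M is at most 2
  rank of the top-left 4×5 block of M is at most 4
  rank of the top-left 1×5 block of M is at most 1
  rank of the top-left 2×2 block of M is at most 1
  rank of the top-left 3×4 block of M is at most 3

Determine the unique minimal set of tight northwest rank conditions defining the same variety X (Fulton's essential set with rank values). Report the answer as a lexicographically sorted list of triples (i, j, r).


Propagating the 11 rank bounds to every northwest block:

  row 1: 0 | 0 | 0 | 1 | 1
  row 2: 1 | 1 | 1 | 2 | 2
  row 3: 1 | 2 | 2 | 3 | 3
  row 4: 1 | 2 | 2 | 3 | 4
  row 5: 1 | 2 | 3 | 4 | 5

so w = (4, 1, 2, 5, 3).

|D(w)|=4, |Ess(w)|=2:

[(1, 3, 0), (4, 3, 2)]


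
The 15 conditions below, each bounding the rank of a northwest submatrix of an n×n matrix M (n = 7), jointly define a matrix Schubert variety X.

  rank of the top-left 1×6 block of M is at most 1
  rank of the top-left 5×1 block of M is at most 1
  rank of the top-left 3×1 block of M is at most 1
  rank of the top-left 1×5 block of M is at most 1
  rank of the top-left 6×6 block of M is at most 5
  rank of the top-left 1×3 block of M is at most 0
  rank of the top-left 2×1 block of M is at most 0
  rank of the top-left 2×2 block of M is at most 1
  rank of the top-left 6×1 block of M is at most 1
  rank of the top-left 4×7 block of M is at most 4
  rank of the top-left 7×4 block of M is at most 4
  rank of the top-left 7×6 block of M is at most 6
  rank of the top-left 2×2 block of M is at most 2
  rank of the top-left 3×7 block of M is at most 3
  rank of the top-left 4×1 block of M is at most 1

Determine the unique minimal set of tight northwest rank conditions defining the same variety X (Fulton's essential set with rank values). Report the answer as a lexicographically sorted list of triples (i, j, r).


Reconstructing r_w from the 15 given conditions:

  0  0  0  1  1  1  1
  0  1  1  2  2  2  2
  1  2  2  3  3  3  3
  1  2  3  4  4  4  4
  1  2  3  4  5  5  5
  1  2  3  4  5  5  6
  1  2  3  4  5  6  7

so w = (4, 2, 1, 3, 5, 7, 6).

Fulton essential set (3 of the 5 Rothe cells):

[(1, 3, 0), (2, 1, 0), (6, 6, 5)]


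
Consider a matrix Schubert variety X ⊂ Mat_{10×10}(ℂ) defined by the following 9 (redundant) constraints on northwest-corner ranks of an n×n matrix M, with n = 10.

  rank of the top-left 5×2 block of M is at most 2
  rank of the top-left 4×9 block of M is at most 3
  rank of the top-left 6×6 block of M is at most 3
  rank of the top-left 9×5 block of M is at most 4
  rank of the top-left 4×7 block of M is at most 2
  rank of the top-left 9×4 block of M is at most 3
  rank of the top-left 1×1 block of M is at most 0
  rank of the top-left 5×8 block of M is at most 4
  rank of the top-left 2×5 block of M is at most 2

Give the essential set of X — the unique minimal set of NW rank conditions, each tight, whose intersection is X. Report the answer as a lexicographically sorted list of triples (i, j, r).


Recovering R(i,j) via the rank-extension bound from the 9 conditions:

  i=1: 0 | 1 | 1 | 1 | 1 | 1 | 1 | 1 | 1 | 1
  i=2: 1 | 2 | 2 | 2 | 2 | 2 | 2 | 2 | 2 | 2
  i=3: 1 | 2 | 2 | 2 | 2 | 2 | 2 | 3 | 3 | 3
  i=4: 1 | 2 | 2 | 2 | 2 | 2 | 2 | 3 | 3 | 4
  i=5: 1 | 2 | 3 | 3 | 3 | 3 | 3 | 4 | 4 | 5
  i=6: 1 | 2 | 3 | 3 | 3 | 3 | 4 | 5 | 5 | 6
  i=7: 1 | 2 | 3 | 3 | 4 | 4 | 5 | 6 | 6 | 7
  i=8: 1 | 2 | 3 | 3 | 4 | 5 | 6 | 7 | 7 | 8
  i=9: 1 | 2 | 3 | 3 | 4 | 5 | 6 | 7 | 8 | 9
  i=10: 1 | 2 | 3 | 4 | 5 | 6 | 7 | 8 | 9 | 10

the unique w with this rank table is (2, 1, 8, 10, 3, 7, 5, 6, 9, 4).

5 SE-corners of the 18-cell Rothe diagram give Ess(w):

[(1, 1, 0), (4, 7, 2), (4, 9, 3), (6, 6, 3), (9, 4, 3)]


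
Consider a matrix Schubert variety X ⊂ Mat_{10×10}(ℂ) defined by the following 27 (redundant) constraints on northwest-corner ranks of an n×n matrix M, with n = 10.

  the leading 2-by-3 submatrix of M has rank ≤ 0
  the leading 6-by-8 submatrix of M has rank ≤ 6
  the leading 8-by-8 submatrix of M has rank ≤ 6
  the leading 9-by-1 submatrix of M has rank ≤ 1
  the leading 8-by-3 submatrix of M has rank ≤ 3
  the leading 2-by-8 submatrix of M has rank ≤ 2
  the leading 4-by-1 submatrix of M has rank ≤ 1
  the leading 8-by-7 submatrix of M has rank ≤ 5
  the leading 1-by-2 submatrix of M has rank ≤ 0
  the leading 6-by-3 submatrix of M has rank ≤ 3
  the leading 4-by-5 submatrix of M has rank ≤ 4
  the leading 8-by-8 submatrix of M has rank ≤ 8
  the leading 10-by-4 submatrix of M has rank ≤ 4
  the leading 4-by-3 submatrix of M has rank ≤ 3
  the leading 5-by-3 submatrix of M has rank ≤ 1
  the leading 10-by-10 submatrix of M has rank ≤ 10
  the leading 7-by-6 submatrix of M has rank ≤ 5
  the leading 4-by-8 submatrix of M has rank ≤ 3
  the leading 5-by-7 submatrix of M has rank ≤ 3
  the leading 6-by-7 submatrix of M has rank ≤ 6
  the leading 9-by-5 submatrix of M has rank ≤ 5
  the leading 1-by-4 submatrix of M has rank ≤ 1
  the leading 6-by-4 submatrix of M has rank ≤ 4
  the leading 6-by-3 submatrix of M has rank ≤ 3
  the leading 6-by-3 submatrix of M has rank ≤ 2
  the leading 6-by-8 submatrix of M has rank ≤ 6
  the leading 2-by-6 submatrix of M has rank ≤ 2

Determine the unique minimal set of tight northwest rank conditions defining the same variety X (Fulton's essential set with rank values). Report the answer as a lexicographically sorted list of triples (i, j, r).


Propagating the 27 rank bounds to every northwest block:

  R[1]: 0 0 0 1 1 1 1 1 1 1
  R[2]: 0 0 0 1 2 2 2 2 2 2
  R[3]: 1 1 1 2 3 3 3 3 3 3
  R[4]: 1 1 1 2 3 3 3 3 4 4
  R[5]: 1 1 1 2 3 3 3 4 5 5
  R[6]: 1 2 2 3 4 4 4 5 6 6
  R[7]: 1 2 3 4 5 5 5 6 7 7
  R[8]: 1 2 3 4 5 5 5 6 7 8
  R[9]: 1 2 3 4 5 6 6 7 8 9
  R[10]: 1 2 3 4 5 6 7 8 9 10

giving w = (4, 5, 1, 9, 8, 2, 3, 10, 6, 7) via Δ²R.

D(w) has 17 cells with 5 SE-corners; essential set:

[(2, 3, 0), (4, 8, 3), (5, 3, 1), (5, 7, 3), (8, 7, 5)]


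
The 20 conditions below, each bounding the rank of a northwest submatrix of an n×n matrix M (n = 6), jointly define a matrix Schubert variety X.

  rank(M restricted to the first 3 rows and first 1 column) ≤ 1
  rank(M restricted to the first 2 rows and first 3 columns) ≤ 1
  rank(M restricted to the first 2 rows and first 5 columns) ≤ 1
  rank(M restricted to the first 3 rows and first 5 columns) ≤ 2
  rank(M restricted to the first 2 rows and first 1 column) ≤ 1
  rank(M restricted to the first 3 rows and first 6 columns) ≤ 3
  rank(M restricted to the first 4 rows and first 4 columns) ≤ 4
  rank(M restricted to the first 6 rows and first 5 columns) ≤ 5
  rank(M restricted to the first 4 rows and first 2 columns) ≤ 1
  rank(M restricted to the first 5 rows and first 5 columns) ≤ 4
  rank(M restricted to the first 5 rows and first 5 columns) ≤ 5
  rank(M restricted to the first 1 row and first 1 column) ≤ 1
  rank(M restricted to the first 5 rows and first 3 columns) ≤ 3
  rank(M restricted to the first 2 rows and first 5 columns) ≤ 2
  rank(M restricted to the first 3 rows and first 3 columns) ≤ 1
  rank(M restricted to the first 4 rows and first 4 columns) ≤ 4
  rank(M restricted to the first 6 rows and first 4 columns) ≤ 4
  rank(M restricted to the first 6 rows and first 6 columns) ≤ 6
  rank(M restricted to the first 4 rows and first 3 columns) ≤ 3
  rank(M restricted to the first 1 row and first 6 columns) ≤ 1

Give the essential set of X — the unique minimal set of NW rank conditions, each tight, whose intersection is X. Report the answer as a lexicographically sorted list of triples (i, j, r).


Computing R[i][j] = min implied NW-rank bound (n=6, 20 conditions):

  i=1: 1 | 1 | 1 | 1 | 1 | 1
  i=2: 1 | 1 | 1 | 1 | 1 | 2
  i=3: 1 | 1 | 1 | 2 | 2 | 3
  i=4: 1 | 1 | 2 | 3 | 3 | 4
  i=5: 1 | 2 | 3 | 4 | 4 | 5
  i=6: 1 | 2 | 3 | 4 | 5 | 6

so w = (1, 6, 4, 3, 2, 5).

Fulton essential set (3 of the 7 Rothe cells):

[(2, 5, 1), (3, 3, 1), (4, 2, 1)]


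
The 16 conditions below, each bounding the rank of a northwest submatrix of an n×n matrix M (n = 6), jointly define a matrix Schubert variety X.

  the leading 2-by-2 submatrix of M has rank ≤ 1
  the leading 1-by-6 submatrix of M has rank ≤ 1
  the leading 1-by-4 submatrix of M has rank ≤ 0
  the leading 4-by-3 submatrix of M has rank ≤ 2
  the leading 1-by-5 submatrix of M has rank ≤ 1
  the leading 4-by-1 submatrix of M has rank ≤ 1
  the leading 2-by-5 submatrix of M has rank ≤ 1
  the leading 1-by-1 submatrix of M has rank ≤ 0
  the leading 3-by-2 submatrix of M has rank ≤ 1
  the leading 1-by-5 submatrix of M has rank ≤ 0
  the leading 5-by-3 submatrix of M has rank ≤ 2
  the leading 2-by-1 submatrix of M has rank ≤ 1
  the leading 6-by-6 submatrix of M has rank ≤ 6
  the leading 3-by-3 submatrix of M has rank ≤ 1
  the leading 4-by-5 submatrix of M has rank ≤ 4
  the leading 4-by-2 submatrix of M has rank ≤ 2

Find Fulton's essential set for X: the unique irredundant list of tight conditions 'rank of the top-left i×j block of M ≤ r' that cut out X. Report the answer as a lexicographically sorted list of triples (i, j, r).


Computing R[i][j] = min implied NW-rank bound (n=6, 16 conditions):

  i=1: 0  0  0  0  0  1
  i=2: 1  1  1  1  1  2
  i=3: 1  1  1  2  2  3
  i=4: 1  2  2  3  3  4
  i=5: 1  2  2  3  4  5
  i=6: 1  2  3  4  5  6

hence w(1..6) = (6, 1, 4, 2, 5, 3).

Fulton essential set (3 of the 8 Rothe cells):

[(1, 5, 0), (3, 3, 1), (5, 3, 2)]


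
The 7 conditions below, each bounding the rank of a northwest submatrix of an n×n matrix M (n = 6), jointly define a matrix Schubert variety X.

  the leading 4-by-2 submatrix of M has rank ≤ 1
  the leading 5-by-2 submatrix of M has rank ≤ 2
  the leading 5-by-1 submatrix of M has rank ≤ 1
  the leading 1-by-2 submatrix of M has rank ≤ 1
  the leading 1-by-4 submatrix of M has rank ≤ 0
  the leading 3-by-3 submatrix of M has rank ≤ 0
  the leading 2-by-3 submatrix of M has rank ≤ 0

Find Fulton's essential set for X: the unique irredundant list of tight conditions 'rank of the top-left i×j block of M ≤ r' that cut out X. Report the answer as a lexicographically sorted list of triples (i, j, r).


Reconstructing r_w from the 7 given conditions:

  R[1]: 0  0  0  0  1  1
  R[2]: 0  0  0  1  2  2
  R[3]: 0  0  0  1  2  3
  R[4]: 1  1  1  2  3  4
  R[5]: 1  2  2  3  4  5
  R[6]: 1  2  3  4  5  6

so w = (5, 4, 6, 1, 2, 3).

D(w) has 10 cells with 2 SE-corners; essential set:

[(1, 4, 0), (3, 3, 0)]


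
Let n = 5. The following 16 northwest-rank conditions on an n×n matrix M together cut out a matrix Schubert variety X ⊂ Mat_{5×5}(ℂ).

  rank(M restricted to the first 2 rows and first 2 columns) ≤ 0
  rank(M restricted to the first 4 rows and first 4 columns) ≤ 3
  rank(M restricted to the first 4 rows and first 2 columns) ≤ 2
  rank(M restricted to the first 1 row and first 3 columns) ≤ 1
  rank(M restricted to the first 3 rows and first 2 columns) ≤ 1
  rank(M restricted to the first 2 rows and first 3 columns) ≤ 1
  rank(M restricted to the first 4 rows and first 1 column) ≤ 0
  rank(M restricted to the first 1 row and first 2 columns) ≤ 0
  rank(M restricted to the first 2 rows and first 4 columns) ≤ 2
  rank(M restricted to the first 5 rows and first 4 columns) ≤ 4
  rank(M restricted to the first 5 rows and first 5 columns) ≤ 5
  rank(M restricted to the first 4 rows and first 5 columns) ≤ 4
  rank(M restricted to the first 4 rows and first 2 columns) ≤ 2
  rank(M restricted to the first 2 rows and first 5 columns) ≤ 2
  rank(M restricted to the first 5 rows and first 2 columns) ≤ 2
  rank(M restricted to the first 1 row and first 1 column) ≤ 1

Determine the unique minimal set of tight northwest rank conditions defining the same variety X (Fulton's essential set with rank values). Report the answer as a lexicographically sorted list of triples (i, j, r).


Rank table r_w(5×5) implied by the 16 constraints:

  0 0 1 1 1
  0 0 1 2 2
  0 1 2 3 3
  0 1 2 3 4
  1 2 3 4 5

hence w(1..5) = (3, 4, 2, 5, 1).

Fulton essential set (2 of the 6 Rothe cells):

[(2, 2, 0), (4, 1, 0)]


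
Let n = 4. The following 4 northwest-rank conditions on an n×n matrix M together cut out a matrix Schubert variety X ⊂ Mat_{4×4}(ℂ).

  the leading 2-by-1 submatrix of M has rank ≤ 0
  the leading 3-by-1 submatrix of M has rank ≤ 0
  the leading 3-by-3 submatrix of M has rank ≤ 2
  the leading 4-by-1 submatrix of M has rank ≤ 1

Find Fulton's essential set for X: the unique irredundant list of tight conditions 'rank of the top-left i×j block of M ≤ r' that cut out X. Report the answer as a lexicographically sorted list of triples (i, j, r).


Computing R[i][j] = min implied NW-rank bound (n=4, 4 conditions):

  i=1: 0 | 1 | 1 | 1
  i=2: 0 | 1 | 2 | 2
  i=3: 0 | 1 | 2 | 3
  i=4: 1 | 2 | 3 | 4

reading off 1-entries of Δ²R: w = (2, 3, 4, 1).

D(w) has 3 cells with 1 SE-corner; essential set:

[(3, 1, 0)]


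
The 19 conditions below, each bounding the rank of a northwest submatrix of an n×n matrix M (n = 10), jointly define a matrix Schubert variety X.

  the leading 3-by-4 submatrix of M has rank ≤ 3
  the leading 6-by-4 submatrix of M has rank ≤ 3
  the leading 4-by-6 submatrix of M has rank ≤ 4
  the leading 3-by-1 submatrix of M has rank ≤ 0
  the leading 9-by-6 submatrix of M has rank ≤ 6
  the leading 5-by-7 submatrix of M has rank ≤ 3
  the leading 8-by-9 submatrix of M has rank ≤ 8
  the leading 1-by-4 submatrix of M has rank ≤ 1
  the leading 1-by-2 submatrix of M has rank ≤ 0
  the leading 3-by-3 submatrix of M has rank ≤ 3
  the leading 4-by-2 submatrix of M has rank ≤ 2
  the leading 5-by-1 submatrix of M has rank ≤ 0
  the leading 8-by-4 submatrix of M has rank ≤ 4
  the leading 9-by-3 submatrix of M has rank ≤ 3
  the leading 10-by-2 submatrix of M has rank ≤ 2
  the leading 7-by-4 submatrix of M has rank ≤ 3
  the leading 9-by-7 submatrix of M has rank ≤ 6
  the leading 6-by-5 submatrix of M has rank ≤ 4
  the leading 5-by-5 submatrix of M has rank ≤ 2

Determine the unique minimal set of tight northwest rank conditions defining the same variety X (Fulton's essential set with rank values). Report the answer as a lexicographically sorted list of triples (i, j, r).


Computing R[i][j] = min implied NW-rank bound (n=10, 19 conditions):

  row 1: 0, 0, 1, 1, 1, 1, 1, 1, 1, 1
  row 2: 0, 1, 2, 2, 2, 2, 2, 2, 2, 2
  row 3: 0, 1, 2, 2, 2, 3, 3, 3, 3, 3
  row 4: 0, 1, 2, 2, 2, 3, 3, 4, 4, 4
  row 5: 0, 1, 2, 2, 2, 3, 3, 4, 5, 5
  row 6: 1, 2, 3, 3, 3, 4, 4, 5, 6, 6
  row 7: 1, 2, 3, 3, 4, 5, 5, 6, 7, 7
  row 8: 1, 2, 3, 4, 5, 6, 6, 7, 8, 8
  row 9: 1, 2, 3, 4, 5, 6, 6, 7, 8, 9
  row 10: 1, 2, 3, 4, 5, 6, 7, 8, 9, 10

so w = (3, 2, 6, 8, 9, 1, 5, 4, 10, 7).

Fulton essential set (6 of the 16 Rothe cells):

[(1, 2, 0), (5, 1, 0), (5, 5, 2), (5, 7, 3), (7, 4, 3), (9, 7, 6)]


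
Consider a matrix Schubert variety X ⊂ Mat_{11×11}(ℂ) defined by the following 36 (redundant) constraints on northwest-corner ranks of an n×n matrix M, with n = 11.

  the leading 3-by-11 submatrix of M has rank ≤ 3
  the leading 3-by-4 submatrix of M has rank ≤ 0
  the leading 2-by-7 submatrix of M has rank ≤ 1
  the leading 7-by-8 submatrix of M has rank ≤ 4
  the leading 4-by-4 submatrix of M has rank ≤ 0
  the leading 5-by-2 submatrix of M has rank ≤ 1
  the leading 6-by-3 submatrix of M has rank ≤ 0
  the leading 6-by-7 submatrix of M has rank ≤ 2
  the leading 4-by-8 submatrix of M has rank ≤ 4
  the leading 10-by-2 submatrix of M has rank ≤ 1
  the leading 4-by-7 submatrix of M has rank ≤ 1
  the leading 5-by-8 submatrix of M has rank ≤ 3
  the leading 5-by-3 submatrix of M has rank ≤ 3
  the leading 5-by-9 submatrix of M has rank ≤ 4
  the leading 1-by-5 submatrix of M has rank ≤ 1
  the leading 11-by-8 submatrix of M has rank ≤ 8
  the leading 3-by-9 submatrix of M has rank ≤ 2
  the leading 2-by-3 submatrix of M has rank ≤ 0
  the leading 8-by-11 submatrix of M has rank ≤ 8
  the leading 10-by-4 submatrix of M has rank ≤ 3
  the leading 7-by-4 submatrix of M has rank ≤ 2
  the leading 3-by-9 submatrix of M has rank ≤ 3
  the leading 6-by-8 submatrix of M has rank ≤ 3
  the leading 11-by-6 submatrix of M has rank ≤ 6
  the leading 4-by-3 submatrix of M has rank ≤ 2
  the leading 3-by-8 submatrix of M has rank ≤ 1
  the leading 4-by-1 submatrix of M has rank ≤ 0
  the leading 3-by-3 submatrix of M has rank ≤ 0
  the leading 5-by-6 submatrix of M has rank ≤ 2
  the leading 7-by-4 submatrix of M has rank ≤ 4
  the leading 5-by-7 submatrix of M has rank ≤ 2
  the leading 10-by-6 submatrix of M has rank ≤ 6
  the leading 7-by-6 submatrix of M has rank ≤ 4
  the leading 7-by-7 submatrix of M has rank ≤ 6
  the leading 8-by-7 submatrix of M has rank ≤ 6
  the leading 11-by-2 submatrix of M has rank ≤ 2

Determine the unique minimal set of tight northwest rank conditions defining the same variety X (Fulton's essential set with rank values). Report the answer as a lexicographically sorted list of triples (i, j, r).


Computing R[i][j] = min implied NW-rank bound (n=11, 36 conditions):

  0  0  0  0  1  1  1  1  1  1  1
  0  0  0  0  1  1  1  1  2  2  2
  0  0  0  0  1  1  1  1  2  3  3
  0  0  0  0  1  1  1  2  3  4  4
  0  0  0  1  2  2  2  3  4  5  5
  0  0  0  1  2  2  2  3  4  5  6
  1  1  1  2  3  3  3  4  5  6  7
  1  1  2  3  4  4  4  5  6  7  8
  1  1  2  3  4  5  5  6  7  8  9
  1  1  2  3  4  5  6  7  8  9  10
  1  2  3  4  5  6  7  8  9  10  11

so w = (5, 9, 10, 8, 4, 11, 1, 3, 6, 7, 2).

Fulton essential set (6 of the 35 Rothe cells):

[(3, 8, 1), (4, 4, 0), (4, 7, 1), (6, 3, 0), (6, 7, 2), (10, 2, 1)]


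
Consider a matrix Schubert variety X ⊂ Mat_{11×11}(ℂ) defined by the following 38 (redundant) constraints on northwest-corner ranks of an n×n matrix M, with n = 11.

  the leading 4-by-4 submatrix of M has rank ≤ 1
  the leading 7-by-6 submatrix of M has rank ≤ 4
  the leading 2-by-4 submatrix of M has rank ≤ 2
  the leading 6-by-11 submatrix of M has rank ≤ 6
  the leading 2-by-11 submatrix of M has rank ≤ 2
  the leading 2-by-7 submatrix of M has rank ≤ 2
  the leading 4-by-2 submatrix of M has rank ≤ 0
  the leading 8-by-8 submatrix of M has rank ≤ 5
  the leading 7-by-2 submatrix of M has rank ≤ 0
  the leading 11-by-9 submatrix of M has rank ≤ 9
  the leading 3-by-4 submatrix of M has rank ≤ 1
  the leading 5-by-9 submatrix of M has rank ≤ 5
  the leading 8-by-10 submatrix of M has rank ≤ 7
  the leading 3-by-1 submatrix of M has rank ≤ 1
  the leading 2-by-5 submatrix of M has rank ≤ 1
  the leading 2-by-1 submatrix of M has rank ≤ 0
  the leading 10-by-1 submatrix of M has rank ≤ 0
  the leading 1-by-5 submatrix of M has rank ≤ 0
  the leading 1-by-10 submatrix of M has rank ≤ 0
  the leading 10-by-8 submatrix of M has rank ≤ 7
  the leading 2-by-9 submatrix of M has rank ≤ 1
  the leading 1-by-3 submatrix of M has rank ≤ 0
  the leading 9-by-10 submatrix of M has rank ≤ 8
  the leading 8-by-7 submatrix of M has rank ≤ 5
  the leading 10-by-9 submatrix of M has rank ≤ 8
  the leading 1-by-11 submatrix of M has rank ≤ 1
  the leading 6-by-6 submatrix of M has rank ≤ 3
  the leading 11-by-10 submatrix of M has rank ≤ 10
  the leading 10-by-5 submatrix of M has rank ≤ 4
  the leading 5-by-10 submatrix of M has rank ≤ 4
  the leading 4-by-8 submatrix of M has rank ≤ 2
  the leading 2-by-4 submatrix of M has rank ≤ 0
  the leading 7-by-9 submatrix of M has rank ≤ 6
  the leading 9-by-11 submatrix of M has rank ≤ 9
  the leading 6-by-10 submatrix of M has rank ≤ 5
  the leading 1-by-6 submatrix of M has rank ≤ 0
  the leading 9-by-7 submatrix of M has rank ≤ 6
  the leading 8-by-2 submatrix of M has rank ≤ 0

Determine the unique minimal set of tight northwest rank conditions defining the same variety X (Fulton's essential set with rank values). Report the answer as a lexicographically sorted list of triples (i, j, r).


Reconstructing r_w from the 38 given conditions:

  row 1: 0 0 0 0 0 0 0 0 0 0 1
  row 2: 0 0 0 0 1 1 1 1 1 1 2
  row 3: 0 0 1 1 2 2 2 2 2 2 3
  row 4: 0 0 1 1 2 2 2 2 3 3 4
  row 5: 0 0 1 2 3 3 3 3 4 4 5
  row 6: 0 0 1 2 3 3 4 4 5 5 6
  row 7: 0 0 1 2 3 4 5 5 6 6 7
  row 8: 0 0 1 2 3 4 5 5 6 7 8
  row 9: 0 1 2 3 4 5 6 6 7 8 9
  row 10: 0 1 2 3 4 5 6 7 8 9 10
  row 11: 1 2 3 4 5 6 7 8 9 10 11

reading off 1-entries of Δ²R: w = (11, 5, 3, 9, 4, 7, 6, 10, 2, 8, 1).

Fulton essential set (8 of the 34 Rothe cells):

[(1, 10, 0), (2, 4, 0), (4, 4, 1), (4, 8, 2), (6, 6, 3), (8, 2, 0), (8, 8, 5), (10, 1, 0)]


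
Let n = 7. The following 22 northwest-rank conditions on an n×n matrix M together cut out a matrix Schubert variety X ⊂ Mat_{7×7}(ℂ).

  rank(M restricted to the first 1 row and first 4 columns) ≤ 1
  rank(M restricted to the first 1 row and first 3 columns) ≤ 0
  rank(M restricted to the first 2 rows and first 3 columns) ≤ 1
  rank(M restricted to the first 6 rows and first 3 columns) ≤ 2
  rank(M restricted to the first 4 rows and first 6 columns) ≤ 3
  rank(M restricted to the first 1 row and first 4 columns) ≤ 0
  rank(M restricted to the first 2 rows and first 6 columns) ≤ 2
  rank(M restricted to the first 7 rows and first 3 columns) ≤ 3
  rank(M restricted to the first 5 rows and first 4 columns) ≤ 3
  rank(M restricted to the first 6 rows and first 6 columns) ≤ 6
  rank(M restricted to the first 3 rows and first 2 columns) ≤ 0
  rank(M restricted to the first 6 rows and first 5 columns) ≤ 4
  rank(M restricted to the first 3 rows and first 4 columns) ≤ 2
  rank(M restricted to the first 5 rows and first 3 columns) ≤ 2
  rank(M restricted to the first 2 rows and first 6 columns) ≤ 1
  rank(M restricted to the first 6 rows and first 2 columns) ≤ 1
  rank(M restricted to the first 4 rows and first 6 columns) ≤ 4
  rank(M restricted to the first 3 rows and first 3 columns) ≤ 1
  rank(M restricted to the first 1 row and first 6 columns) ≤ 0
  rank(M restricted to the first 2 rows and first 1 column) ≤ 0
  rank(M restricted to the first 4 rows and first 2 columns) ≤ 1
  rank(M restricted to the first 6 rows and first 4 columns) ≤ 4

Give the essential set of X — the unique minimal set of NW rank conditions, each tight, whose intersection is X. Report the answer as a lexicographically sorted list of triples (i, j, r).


Computing R[i][j] = min implied NW-rank bound (n=7, 22 conditions):

  i=1: 0 0 0 0 0 0 1
  i=2: 0 0 1 1 1 1 2
  i=3: 0 0 1 2 2 2 3
  i=4: 1 1 2 3 3 3 4
  i=5: 1 1 2 3 4 4 5
  i=6: 1 1 2 3 4 5 6
  i=7: 1 2 3 4 5 6 7

reading off 1-entries of Δ²R: w = (7, 3, 4, 1, 5, 6, 2).

Rothe diagram D(w) (12 cells), 3 SE-corners (essential conditions):

[(1, 6, 0), (3, 2, 0), (6, 2, 1)]


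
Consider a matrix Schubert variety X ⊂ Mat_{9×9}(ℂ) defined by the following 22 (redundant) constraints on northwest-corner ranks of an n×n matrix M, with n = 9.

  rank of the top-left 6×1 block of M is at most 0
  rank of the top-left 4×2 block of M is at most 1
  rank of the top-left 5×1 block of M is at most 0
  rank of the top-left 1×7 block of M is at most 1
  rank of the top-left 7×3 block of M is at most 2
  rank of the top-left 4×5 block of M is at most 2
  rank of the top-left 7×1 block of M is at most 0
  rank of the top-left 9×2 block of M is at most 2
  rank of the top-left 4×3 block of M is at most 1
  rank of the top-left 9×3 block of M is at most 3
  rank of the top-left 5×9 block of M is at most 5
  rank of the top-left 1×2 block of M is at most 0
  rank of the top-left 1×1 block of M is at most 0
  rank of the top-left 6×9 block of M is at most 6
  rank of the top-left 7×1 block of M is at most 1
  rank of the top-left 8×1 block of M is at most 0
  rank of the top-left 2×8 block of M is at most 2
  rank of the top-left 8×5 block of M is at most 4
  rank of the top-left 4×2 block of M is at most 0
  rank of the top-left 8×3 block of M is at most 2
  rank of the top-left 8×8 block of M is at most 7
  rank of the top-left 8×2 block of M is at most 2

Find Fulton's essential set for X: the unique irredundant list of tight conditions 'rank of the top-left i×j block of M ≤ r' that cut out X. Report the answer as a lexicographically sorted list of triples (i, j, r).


Computing R[i][j] = min implied NW-rank bound (n=9, 22 conditions):

  R[1]: 0 0 1 1 1 1 1 1 1
  R[2]: 0 0 1 2 2 2 2 2 2
  R[3]: 0 0 1 2 2 3 3 3 3
  R[4]: 0 0 1 2 2 3 4 4 4
  R[5]: 0 1 2 3 3 4 5 5 5
  R[6]: 0 1 2 3 4 5 6 6 6
  R[7]: 0 1 2 3 4 5 6 7 7
  R[8]: 0 1 2 3 4 5 6 7 8
  R[9]: 1 2 3 4 5 6 7 8 9

the unique w with this rank table is (3, 4, 6, 7, 2, 5, 8, 9, 1).

3 SE-corners of the 14-cell Rothe diagram give Ess(w):

[(4, 2, 0), (4, 5, 2), (8, 1, 0)]


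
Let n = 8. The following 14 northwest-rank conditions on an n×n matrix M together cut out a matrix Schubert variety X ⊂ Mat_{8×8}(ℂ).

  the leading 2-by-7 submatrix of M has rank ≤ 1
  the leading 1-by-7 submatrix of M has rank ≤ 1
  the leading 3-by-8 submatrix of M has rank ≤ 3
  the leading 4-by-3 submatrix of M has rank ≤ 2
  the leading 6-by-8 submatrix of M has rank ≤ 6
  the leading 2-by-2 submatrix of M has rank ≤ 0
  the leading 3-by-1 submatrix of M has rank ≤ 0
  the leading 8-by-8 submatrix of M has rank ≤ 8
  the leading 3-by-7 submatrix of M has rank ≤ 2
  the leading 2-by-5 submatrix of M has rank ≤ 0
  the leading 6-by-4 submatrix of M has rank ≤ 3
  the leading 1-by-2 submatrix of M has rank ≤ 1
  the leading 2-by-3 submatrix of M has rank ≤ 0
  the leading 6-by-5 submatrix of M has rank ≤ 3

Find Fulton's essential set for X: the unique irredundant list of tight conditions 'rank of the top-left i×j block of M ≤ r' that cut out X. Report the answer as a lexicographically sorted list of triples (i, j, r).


The tightest implied rank at each (i,j), from the 14 conditions:

  R[1]: 0 0 0 0 0 1 1 1
  R[2]: 0 0 0 0 0 1 1 2
  R[3]: 0 1 1 1 1 2 2 3
  R[4]: 1 2 2 2 2 3 3 4
  R[5]: 1 2 3 3 3 4 4 5
  R[6]: 1 2 3 3 3 4 5 6
  R[7]: 1 2 3 4 4 5 6 7
  R[8]: 1 2 3 4 5 6 7 8

so w = (6, 8, 2, 1, 3, 7, 4, 5).

D(w) has 14 cells with 4 SE-corners; essential set:

[(2, 5, 0), (2, 7, 1), (3, 1, 0), (6, 5, 3)]


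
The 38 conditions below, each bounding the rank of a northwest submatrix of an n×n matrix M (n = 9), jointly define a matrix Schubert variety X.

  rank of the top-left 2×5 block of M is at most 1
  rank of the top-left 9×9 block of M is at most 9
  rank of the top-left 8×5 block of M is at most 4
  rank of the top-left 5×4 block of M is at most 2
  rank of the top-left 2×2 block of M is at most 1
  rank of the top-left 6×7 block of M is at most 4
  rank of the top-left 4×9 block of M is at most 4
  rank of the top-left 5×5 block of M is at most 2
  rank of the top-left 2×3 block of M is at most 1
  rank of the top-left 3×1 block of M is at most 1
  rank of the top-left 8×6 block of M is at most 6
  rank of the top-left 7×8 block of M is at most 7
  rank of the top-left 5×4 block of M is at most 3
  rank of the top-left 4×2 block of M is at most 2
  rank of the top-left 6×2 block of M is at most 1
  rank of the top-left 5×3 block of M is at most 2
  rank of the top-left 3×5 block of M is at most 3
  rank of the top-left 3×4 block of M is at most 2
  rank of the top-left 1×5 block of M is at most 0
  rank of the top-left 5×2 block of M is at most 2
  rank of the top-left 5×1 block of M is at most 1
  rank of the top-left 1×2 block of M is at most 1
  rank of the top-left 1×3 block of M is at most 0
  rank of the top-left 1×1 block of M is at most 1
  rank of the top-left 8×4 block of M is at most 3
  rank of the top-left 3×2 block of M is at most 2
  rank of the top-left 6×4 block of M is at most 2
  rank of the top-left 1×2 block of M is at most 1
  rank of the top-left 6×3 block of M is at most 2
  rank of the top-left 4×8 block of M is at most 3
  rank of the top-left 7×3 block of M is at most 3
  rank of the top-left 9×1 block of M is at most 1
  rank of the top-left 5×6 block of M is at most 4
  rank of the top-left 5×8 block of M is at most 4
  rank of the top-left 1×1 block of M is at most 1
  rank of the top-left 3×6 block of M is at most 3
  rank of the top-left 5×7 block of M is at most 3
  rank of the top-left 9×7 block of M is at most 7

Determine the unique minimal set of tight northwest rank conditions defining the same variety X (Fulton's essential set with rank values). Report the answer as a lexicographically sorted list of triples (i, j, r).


Reconstructing r_w from the 38 given conditions:

  R[1]: 0 | 0 | 0 | 0 | 0 | 1 | 1 | 1 | 1
  R[2]: 1 | 1 | 1 | 1 | 1 | 2 | 2 | 2 | 2
  R[3]: 1 | 1 | 2 | 2 | 2 | 3 | 3 | 3 | 3
  R[4]: 1 | 1 | 2 | 2 | 2 | 3 | 3 | 3 | 4
  R[5]: 1 | 1 | 2 | 2 | 2 | 3 | 3 | 4 | 5
  R[6]: 1 | 1 | 2 | 2 | 3 | 4 | 4 | 5 | 6
  R[7]: 1 | 2 | 3 | 3 | 4 | 5 | 5 | 6 | 7
  R[8]: 1 | 2 | 3 | 3 | 4 | 5 | 6 | 7 | 8
  R[9]: 1 | 2 | 3 | 4 | 5 | 6 | 7 | 8 | 9

second differences of R give the permutation w = (6, 1, 3, 9, 8, 5, 2, 7, 4).

7 SE-corners of the 18-cell Rothe diagram give Ess(w):

[(1, 5, 0), (4, 8, 3), (5, 5, 2), (5, 7, 3), (6, 2, 1), (6, 4, 2), (8, 4, 3)]


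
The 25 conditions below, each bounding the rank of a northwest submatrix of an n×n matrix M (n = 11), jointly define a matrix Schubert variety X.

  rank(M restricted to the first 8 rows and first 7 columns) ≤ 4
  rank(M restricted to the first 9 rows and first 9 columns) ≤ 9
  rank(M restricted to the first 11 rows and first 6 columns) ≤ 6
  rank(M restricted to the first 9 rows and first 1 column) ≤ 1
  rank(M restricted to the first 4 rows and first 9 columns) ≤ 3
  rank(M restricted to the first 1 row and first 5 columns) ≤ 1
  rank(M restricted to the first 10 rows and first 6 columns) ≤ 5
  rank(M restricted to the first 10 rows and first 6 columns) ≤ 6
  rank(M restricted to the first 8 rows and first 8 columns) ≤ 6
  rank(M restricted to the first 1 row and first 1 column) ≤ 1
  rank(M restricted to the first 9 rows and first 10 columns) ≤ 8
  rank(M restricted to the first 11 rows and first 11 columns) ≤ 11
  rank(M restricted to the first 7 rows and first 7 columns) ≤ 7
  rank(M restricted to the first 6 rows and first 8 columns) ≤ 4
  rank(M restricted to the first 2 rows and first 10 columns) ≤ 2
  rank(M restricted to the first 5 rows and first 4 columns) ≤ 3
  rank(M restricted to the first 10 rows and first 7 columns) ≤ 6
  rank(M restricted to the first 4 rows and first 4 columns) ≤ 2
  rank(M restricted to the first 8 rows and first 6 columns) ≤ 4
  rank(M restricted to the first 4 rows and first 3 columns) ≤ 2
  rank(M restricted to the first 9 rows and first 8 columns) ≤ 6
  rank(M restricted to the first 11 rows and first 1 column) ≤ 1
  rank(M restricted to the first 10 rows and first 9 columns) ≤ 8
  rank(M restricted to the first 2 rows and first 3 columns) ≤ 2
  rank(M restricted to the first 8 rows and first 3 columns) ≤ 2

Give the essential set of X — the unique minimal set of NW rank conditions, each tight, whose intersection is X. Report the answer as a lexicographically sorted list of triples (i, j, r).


Reconstructing r_w from the 25 given conditions:

  row 1: 1  1  1  1  1  1  1  1  1  1  1
  row 2: 1  2  2  2  2  2  2  2  2  2  2
  row 3: 1  2  2  2  3  3  3  3  3  3  3
  row 4: 1  2  2  2  3  3  3  3  3  4  4
  row 5: 1  2  2  3  4  4  4  4  4  5  5
  row 6: 1  2  2  3  4  4  4  4  5  6  6
  row 7: 1  2  2  3  4  4  4  5  6  7  7
  row 8: 1  2  2  3  4  4  4  5  6  7  8
  row 9: 1  2  3  4  5  5  5  6  7  8  9
  row 10: 1  2  3  4  5  5  6  7  8  9  10
  row 11: 1  2  3  4  5  6  7  8  9  10  11

giving w = (1, 2, 5, 10, 4, 9, 8, 11, 3, 7, 6) via Δ²R.

D(w) has 20 cells with 6 SE-corners; essential set:

[(4, 4, 2), (4, 9, 3), (6, 8, 4), (8, 3, 2), (8, 7, 4), (10, 6, 5)]


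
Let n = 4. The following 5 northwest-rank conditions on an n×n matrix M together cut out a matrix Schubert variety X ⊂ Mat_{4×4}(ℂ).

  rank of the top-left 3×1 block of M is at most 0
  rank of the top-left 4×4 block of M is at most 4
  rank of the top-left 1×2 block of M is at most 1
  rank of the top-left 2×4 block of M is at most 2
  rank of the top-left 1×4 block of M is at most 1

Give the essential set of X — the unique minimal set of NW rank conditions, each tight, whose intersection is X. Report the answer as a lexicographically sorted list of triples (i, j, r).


Computing R[i][j] = min implied NW-rank bound (n=4, 5 conditions):

  R[1]: 0  1  1  1
  R[2]: 0  1  2  2
  R[3]: 0  1  2  3
  R[4]: 1  2  3  4

giving w = (2, 3, 4, 1) via Δ²R.

1 SE-corner of the 3-cell Rothe diagram gives Ess(w):

[(3, 1, 0)]


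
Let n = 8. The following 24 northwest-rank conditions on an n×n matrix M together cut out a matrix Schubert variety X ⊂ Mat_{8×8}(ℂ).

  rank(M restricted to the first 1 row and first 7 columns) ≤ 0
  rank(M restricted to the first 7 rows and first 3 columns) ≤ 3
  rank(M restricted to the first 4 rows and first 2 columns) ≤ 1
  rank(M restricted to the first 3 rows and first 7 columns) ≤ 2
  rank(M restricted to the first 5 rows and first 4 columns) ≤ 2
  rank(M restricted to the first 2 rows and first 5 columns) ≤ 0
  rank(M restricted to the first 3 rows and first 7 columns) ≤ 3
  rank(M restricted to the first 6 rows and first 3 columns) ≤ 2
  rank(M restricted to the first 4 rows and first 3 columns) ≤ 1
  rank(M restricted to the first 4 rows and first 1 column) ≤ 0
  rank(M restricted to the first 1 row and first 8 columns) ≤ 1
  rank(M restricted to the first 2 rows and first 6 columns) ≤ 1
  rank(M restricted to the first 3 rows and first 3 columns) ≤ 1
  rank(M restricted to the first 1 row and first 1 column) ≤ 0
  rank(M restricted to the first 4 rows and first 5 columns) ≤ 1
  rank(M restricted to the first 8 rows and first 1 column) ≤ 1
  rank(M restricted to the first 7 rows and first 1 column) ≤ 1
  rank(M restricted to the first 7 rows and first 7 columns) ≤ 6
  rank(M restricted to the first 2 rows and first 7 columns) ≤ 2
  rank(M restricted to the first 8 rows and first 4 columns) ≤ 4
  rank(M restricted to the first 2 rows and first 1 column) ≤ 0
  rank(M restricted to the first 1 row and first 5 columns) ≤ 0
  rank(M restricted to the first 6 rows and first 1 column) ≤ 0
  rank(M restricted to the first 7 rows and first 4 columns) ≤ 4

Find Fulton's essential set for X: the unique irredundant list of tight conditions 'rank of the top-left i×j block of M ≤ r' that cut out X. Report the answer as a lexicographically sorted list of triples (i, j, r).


Rank table r_w(8×8) implied by the 24 constraints:

  row 1: 0 0 0 0 0 0 0 1
  row 2: 0 0 0 0 0 1 1 2
  row 3: 0 1 1 1 1 2 2 3
  row 4: 0 1 1 1 1 2 3 4
  row 5: 0 1 2 2 2 3 4 5
  row 6: 0 1 2 3 3 4 5 6
  row 7: 1 2 3 4 4 5 6 7
  row 8: 1 2 3 4 5 6 7 8

giving w = (8, 6, 2, 7, 3, 4, 1, 5) via Δ²R.

Rothe diagram D(w) (19 cells), 4 SE-corners (essential conditions):

[(1, 7, 0), (2, 5, 0), (4, 5, 1), (6, 1, 0)]


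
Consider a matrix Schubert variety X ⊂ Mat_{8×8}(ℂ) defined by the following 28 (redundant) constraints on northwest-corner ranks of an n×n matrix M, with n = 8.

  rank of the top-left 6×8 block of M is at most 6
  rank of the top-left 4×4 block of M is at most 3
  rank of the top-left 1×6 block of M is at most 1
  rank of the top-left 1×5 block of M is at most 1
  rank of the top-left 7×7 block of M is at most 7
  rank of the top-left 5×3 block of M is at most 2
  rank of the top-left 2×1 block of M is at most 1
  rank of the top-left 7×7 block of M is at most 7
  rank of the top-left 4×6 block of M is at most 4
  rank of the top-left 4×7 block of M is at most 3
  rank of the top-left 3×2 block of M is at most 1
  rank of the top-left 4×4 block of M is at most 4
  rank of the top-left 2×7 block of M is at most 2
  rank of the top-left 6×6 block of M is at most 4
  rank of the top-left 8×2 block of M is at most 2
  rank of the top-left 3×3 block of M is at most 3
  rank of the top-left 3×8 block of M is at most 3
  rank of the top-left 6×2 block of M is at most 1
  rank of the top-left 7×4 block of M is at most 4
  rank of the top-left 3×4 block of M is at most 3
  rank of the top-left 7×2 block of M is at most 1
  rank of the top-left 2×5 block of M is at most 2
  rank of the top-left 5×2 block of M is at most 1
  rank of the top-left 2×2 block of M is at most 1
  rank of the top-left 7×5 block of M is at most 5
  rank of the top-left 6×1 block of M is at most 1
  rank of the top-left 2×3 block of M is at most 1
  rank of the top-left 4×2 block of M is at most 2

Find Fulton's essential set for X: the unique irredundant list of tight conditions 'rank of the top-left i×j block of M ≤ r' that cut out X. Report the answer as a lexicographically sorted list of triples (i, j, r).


The tightest implied rank at each (i,j), from the 28 conditions:

  i=1: 1 | 1 | 1 | 1 | 1 | 1 | 1 | 1
  i=2: 1 | 1 | 1 | 2 | 2 | 2 | 2 | 2
  i=3: 1 | 1 | 2 | 3 | 3 | 3 | 3 | 3
  i=4: 1 | 1 | 2 | 3 | 3 | 3 | 3 | 4
  i=5: 1 | 1 | 2 | 3 | 4 | 4 | 4 | 5
  i=6: 1 | 1 | 2 | 3 | 4 | 4 | 5 | 6
  i=7: 1 | 1 | 2 | 3 | 4 | 5 | 6 | 7
  i=8: 1 | 2 | 3 | 4 | 5 | 6 | 7 | 8

hence w(1..8) = (1, 4, 3, 8, 5, 7, 6, 2).

4 SE-corners of the 11-cell Rothe diagram give Ess(w):

[(2, 3, 1), (4, 7, 3), (6, 6, 4), (7, 2, 1)]
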